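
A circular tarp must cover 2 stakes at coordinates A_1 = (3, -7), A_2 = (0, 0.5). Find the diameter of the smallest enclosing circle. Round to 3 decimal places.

8.078

The smallest circle enclosing two points has them as diameter endpoints.
Centre = midpoint = (1.5, -3.25); r² = |A_1A_2|²/4 = 65.25/4 = 16.3125.
Diameter = 2r = 2√(16.3125) ≈ 8.078.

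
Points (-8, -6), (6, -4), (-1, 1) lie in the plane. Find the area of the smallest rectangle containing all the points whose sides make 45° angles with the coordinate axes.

96

In coordinates u = x + y, v = x − y the rectangle is axis-aligned; the map (x,y)→(u,v) scales areas by 2.
u-values: -14, 2, 0; range = 2 − (-14) = 16.
v-values: -2, 10, -2; range = 10 − (-2) = 12.
Area = (16 × 12) / 2 = 96.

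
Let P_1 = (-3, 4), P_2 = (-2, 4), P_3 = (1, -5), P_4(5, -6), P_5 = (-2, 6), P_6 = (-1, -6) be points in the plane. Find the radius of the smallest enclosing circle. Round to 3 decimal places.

The farthest pair is P_4–P_5 with squared distance 193. The circle on this segment as diameter has centre (1.5, 0) and r² = 193/4 = 48.25.
Check P_1: distance² to centre = 36.25 ≤ 48.25, so it lies inside.
All remaining points lie in this disk, and no smaller disk contains both endpoints, so this is the minimum enclosing circle.
r = √(48.25) ≈ 6.946.

6.946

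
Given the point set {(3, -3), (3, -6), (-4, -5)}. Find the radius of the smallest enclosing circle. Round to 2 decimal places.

3.68

Call the three points A, B, C in the order given.
Side lengths²: AB² = 9, AC² = 53, BC² = 50.
Since AC² = 53 < 50 + 9 = 59, the triangle is acute, so the smallest enclosing circle is the circumcircle.
Circumcentre = (-5/14, -4.5), r² = 1325/98.
r = √(1325/98) ≈ 3.68.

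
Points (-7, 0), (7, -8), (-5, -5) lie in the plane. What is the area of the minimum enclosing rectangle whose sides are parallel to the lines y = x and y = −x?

99

In coordinates u = x + y, v = x − y the rectangle is axis-aligned; the map (x,y)→(u,v) scales areas by 2.
u-values: -7, -1, -10; range = -1 − (-10) = 9.
v-values: -7, 15, 0; range = 15 − (-7) = 22.
Area = (9 × 22) / 2 = 99.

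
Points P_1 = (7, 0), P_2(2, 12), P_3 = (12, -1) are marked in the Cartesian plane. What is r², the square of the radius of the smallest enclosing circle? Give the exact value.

Side lengths²: P_1P_2² = 169, P_1P_3² = 26, P_2P_3² = 269.
Since P_2P_3² = 269 ≥ 169 + 26 = 195, the angle opposite P_2P_3 is not acute, so the smallest enclosing circle has P_2P_3 as diameter.
Centre = midpoint of P_2P_3 = (7, 5.5), r² = 269/4 = 67.25.

67.25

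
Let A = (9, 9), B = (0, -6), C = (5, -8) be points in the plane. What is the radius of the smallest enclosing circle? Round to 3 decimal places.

8.845

Side lengths²: AB² = 306, AC² = 305, BC² = 29.
Since AB² = 306 < 305 + 29 = 334, the triangle is acute, so the smallest enclosing circle is the circumcircle.
Circumcentre = (349/62, 51/62), r² = 150365/1922.
r = √(150365/1922) ≈ 8.845.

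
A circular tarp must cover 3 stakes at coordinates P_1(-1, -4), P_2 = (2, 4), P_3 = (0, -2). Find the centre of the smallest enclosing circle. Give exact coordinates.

Side lengths²: P_1P_2² = 73, P_1P_3² = 5, P_2P_3² = 40.
Since P_1P_2² = 73 ≥ 40 + 5 = 45, the angle opposite P_1P_2 is not acute, so the smallest enclosing circle has P_1P_2 as diameter.
Centre = midpoint of P_1P_2 = (0.5, 0), r² = 73/4 = 18.25.
Centre = (0.5, 0).

(0.5, 0)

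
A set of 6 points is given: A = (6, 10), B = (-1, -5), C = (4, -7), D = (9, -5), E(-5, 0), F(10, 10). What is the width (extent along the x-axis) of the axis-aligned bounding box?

max x = 10, min x = -5, so width = 15.

15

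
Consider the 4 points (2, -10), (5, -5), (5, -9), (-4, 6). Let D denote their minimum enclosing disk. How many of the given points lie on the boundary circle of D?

2

By Welzl's lemma the MEC is supported by two points (diametrically opposite) or three points (on a circumcircle).
The farthest pair is (5, -9)–(-4, 6) with squared distance 306. The circle on this segment as diameter has centre (0.5, -1.5) and r² = 306/4 = 76.5.
Check (2, -10): distance² to centre = 74.5 ≤ 76.5, so it lies inside.
All remaining points lie in this disk, and no smaller disk contains both endpoints, so this is the minimum enclosing circle.
The points at distance exactly r from the centre are (5, -9), (-4, 6) — 2 points.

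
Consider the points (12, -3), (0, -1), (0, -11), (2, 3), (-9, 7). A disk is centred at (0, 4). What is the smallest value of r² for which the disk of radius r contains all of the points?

The required radius is the distance from (0, 4) to the farthest point.
Squared distances: 193, 25, 225, 5, 90.
Maximum is 225, attained at (0, -11).

225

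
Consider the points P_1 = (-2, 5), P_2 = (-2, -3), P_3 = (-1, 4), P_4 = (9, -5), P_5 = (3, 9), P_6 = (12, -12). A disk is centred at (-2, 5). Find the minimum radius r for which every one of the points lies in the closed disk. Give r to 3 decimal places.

22.023

The required radius is the distance from (-2, 5) to the farthest point.
Squared distances: 0, 64, 2, 221, 41, 485.
Maximum is 485, attained at P_6.
r = √485 ≈ 22.023.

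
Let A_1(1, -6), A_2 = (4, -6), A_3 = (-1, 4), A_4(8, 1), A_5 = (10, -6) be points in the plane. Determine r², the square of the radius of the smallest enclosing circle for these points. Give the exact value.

By Welzl's lemma the MEC is supported by two points (diametrically opposite) or three points (on a circumcircle).
The farthest pair is A_3–A_5 with squared distance 221. The circle on this segment as diameter has centre (4.5, -1) and r² = 221/4 = 55.25.
Check A_1: distance² to centre = 37.25 ≤ 55.25, so it lies inside.
All remaining points lie in this disk, and no smaller disk contains both endpoints, so this is the minimum enclosing circle.

55.25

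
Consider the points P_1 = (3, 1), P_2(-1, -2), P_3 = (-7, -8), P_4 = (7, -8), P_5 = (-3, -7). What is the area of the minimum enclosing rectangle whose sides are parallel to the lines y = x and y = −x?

In coordinates u = x + y, v = x − y the rectangle is axis-aligned; the map (x,y)→(u,v) scales areas by 2.
u-values: 4, -3, -15, -1, -10; range = 4 − (-15) = 19.
v-values: 2, 1, 1, 15, 4; range = 15 − 1 = 14.
Area = (19 × 14) / 2 = 133.

133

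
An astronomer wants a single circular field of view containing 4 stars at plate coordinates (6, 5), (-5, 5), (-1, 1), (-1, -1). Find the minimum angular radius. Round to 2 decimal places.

5.54

By Welzl's lemma the MEC is supported by two points (diametrically opposite) or three points (on a circumcircle).
The minimum enclosing circle is determined by three boundary points: (6, 5), (-5, 5), (-1, -1).
Their circumcentre is (0.5, 13/3) with r² = 1105/36.
The farthest remaining point (-1, 1) is at distance² 481/36 ≤ 1105/36.
r = √(1105/36) ≈ 5.54.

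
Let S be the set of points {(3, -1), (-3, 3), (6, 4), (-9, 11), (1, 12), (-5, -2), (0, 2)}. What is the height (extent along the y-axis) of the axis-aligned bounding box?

14

max y = 12, min y = -2, so height = 14.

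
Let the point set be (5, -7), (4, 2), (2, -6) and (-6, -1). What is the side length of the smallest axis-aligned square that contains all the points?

11

The bounding box has width 11 and height 9.
An axis-aligned square enclosing the set must have side ≥ max(width, height).
So the minimum side is max(11, 9) = 11.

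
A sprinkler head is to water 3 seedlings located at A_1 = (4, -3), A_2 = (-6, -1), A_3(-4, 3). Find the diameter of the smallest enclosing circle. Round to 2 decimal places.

10.37

Side lengths²: A_1A_2² = 104, A_1A_3² = 100, A_2A_3² = 20.
Since A_1A_2² = 104 < 100 + 20 = 120, the triangle is acute, so the smallest enclosing circle is the circumcircle.
Circumcentre = (-9/11, -12/11), r² = 3250/121.
Diameter = 2r = 2√(3250/121) ≈ 10.37.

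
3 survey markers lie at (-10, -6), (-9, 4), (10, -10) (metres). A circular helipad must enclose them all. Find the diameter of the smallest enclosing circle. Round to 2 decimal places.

Call the three points A, B, C in the order given.
Side lengths²: AB² = 101, AC² = 416, BC² = 557.
Since BC² = 557 ≥ 416 + 101 = 517, the angle opposite BC is not acute, so the smallest enclosing circle has BC as diameter.
Centre = midpoint of BC = (0.5, -3), r² = 557/4 = 139.25.
Diameter = 2r = 2√(139.25) ≈ 23.60.

23.60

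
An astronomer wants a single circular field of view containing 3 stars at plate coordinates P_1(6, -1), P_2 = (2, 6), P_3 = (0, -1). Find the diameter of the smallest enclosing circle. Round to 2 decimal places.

Side lengths²: P_1P_2² = 65, P_1P_3² = 36, P_2P_3² = 53.
Since P_1P_2² = 65 < 53 + 36 = 89, the triangle is acute, so the smallest enclosing circle is the circumcircle.
Circumcentre = (3, 27/14), r² = 3445/196.
Diameter = 2r = 2√(3445/196) ≈ 8.38.

8.38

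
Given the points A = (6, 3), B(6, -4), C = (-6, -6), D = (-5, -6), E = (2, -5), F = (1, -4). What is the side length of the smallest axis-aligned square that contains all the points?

12

The bounding box has width 12 and height 9.
An axis-aligned square enclosing the set must have side ≥ max(width, height).
So the minimum side is max(12, 9) = 12.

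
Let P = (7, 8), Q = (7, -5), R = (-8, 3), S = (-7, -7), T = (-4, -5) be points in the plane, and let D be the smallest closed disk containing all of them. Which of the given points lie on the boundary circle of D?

P, S

The farthest pair is P–S with squared distance 421. The circle on this segment as diameter has centre (0, 0.5) and r² = 421/4 = 105.25.
Check Q: distance² to centre = 79.25 ≤ 105.25, so it lies inside.
All remaining points lie in this disk, and no smaller disk contains both endpoints, so this is the minimum enclosing circle.
The points at distance exactly r from the centre are P, S — 2 points.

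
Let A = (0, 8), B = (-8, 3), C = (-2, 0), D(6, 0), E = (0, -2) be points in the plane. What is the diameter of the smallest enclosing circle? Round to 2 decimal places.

14.32

The farthest pair is B–D with squared distance 205. The circle on this segment as diameter has centre (-1, 1.5) and r² = 205/4 = 51.25.
Check A: distance² to centre = 43.25 ≤ 51.25, so it lies inside.
All remaining points lie in this disk, and no smaller disk contains both endpoints, so this is the minimum enclosing circle.
Diameter = 2r = 2√(51.25) ≈ 14.32.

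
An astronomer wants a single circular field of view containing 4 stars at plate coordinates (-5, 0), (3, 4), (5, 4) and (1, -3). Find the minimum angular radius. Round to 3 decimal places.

By Welzl's lemma the MEC is supported by two points (diametrically opposite) or three points (on a circumcircle).
The farthest pair is (-5, 0)–(5, 4) with squared distance 116. The circle on this segment as diameter has centre (0, 2) and r² = 116/4 = 29.
Check (3, 4): distance² to centre = 13 ≤ 29, so it lies inside.
All remaining points lie in this disk, and no smaller disk contains both endpoints, so this is the minimum enclosing circle.
r = √29 ≈ 5.385.

5.385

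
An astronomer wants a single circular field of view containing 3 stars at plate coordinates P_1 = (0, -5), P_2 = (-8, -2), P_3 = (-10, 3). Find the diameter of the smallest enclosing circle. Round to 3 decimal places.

Side lengths²: P_1P_2² = 73, P_1P_3² = 164, P_2P_3² = 29.
Since P_1P_3² = 164 ≥ 73 + 29 = 102, the angle opposite P_1P_3 is not acute, so the smallest enclosing circle has P_1P_3 as diameter.
Centre = midpoint of P_1P_3 = (-5, -1), r² = 164/4 = 41.
Diameter = 2r = 2√41 ≈ 12.806.

12.806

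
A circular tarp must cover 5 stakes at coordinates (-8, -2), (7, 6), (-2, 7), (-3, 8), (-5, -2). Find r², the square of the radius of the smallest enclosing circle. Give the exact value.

By Welzl's lemma the MEC is supported by two points (diametrically opposite) or three points (on a circumcircle).
The farthest pair is (-8, -2)–(7, 6) with squared distance 289. The circle on this segment as diameter has centre (-0.5, 2) and r² = 289/4 = 72.25.
Check (-2, 7): distance² to centre = 27.25 ≤ 72.25, so it lies inside.
All remaining points lie in this disk, and no smaller disk contains both endpoints, so this is the minimum enclosing circle.

72.25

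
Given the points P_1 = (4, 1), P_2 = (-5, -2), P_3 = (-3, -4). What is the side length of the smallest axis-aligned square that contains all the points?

9

The bounding box has width 9 and height 5.
An axis-aligned square enclosing the set must have side ≥ max(width, height).
So the minimum side is max(9, 5) = 9.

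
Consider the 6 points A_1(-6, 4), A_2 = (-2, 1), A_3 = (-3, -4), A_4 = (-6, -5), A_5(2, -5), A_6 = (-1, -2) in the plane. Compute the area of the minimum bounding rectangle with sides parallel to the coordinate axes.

72

x ranges over [-6, 2], width 8.
y ranges over [-5, 4], height 9.
Area = 8 × 9 = 72.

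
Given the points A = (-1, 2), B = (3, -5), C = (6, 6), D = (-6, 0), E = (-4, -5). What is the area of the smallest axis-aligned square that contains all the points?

The bounding box has width 12 and height 11.
An axis-aligned square enclosing the set must have side ≥ max(width, height).
So the minimum side is max(12, 11) = 12.
Area = 12² = 144.

144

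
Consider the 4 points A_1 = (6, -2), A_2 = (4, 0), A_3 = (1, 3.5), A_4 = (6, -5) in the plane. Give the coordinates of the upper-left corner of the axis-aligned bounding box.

x-range [1, 6], y-range [-5, 3.5].
The upper-left corner is (1, 3.5).

(1, 3.5)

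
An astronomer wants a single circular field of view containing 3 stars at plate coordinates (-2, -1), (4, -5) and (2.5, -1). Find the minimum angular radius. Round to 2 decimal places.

3.61

Call the three points A, B, C in the order given.
Side lengths²: AB² = 52, AC² = 20.25, BC² = 18.25.
Since AB² = 52 ≥ 20.25 + 18.25 = 38.5, the angle opposite AB is not acute, so the smallest enclosing circle has AB as diameter.
Centre = midpoint of AB = (1, -3), r² = 52/4 = 13.
r = √13 ≈ 3.61.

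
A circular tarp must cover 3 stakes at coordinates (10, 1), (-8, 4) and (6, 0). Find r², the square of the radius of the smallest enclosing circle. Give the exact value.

83.25

Call the three points A, B, C in the order given.
Side lengths²: AB² = 333, AC² = 17, BC² = 212.
Since AB² = 333 ≥ 212 + 17 = 229, the angle opposite AB is not acute, so the smallest enclosing circle has AB as diameter.
Centre = midpoint of AB = (1, 2.5), r² = 333/4 = 83.25.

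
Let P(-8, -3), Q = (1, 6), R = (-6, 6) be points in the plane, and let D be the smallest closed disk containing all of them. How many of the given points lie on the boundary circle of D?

Side lengths²: PQ² = 162, PR² = 85, QR² = 49.
Since PQ² = 162 ≥ 85 + 49 = 134, the angle opposite PQ is not acute, so the smallest enclosing circle has PQ as diameter.
Centre = midpoint of PQ = (-3.5, 1.5), r² = 162/4 = 40.5.
The points at distance exactly r from the centre are P, Q — 2 points.

2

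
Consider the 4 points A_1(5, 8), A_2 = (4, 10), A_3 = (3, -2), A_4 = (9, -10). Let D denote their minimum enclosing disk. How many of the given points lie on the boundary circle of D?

2

A smallest enclosing disk is always determined by at most three of the input points on its boundary.
The farthest pair is A_2–A_4 with squared distance 425. The circle on this segment as diameter has centre (6.5, 0) and r² = 425/4 = 106.25.
Check A_1: distance² to centre = 66.25 ≤ 106.25, so it lies inside.
All remaining points lie in this disk, and no smaller disk contains both endpoints, so this is the minimum enclosing circle.
The points at distance exactly r from the centre are A_2, A_4 — 2 points.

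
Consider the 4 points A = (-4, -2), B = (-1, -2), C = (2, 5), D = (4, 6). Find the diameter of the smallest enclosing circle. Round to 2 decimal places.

11.31

By Welzl's lemma the MEC is supported by two points (diametrically opposite) or three points (on a circumcircle).
The farthest pair is A–D with squared distance 128. The circle on this segment as diameter has centre (0, 2) and r² = 128/4 = 32.
Check B: distance² to centre = 17 ≤ 32, so it lies inside.
All remaining points lie in this disk, and no smaller disk contains both endpoints, so this is the minimum enclosing circle.
Diameter = 2r = 2√32 ≈ 11.31.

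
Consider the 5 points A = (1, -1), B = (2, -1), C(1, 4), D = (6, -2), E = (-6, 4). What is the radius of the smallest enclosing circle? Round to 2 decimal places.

By Welzl's lemma the MEC is supported by two points (diametrically opposite) or three points (on a circumcircle).
The farthest pair is D–E with squared distance 180. The circle on this segment as diameter has centre (0, 1) and r² = 180/4 = 45.
Check A: distance² to centre = 5 ≤ 45, so it lies inside.
All remaining points lie in this disk, and no smaller disk contains both endpoints, so this is the minimum enclosing circle.
r = √45 ≈ 6.71.

6.71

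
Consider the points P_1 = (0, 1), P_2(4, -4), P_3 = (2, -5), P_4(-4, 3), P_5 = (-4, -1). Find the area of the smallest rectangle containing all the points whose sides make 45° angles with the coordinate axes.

In coordinates u = x + y, v = x − y the rectangle is axis-aligned; the map (x,y)→(u,v) scales areas by 2.
u-values: 1, 0, -3, -1, -5; range = 1 − (-5) = 6.
v-values: -1, 8, 7, -7, -3; range = 8 − (-7) = 15.
Area = (6 × 15) / 2 = 45.

45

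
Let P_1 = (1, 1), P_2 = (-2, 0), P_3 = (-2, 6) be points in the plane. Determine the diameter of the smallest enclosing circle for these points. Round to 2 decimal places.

6.15

Side lengths²: P_1P_2² = 10, P_1P_3² = 34, P_2P_3² = 36.
Since P_2P_3² = 36 < 34 + 10 = 44, the triangle is acute, so the smallest enclosing circle is the circumcircle.
Circumcentre = (-4/3, 3), r² = 85/9.
Diameter = 2r = 2√(85/9) ≈ 6.15.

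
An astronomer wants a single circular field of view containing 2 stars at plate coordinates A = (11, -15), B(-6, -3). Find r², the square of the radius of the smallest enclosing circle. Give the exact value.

108.25

The smallest circle enclosing two points has them as diameter endpoints.
Centre = midpoint = (2.5, -9); r² = |AB|²/4 = 433/4 = 108.25.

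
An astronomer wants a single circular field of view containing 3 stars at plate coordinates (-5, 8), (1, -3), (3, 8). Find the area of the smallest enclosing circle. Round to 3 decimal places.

Call the three points A, B, C in the order given.
Side lengths²: AB² = 157, AC² = 64, BC² = 125.
Since AB² = 157 < 125 + 64 = 189, the triangle is acute, so the smallest enclosing circle is the circumcircle.
Circumcentre = (-1, 67/22), r² = 19625/484.
Area = π·r² = π·19625/484 ≈ 127.384.

127.384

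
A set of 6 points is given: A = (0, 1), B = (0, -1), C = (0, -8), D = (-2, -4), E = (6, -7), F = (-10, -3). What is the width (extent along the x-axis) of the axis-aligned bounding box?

16

max x = 6, min x = -10, so width = 16.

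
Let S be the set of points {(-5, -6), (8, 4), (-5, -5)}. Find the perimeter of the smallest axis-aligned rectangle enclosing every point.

46

Width = max x − min x = 8 − (-5) = 13.
Height = max y − min y = 4 − (-6) = 10.
Perimeter = 2(13 + 10) = 46.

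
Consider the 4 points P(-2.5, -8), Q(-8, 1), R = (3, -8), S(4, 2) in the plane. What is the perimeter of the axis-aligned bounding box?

Width = max x − min x = 4 − (-8) = 12.
Height = max y − min y = 2 − (-8) = 10.
Perimeter = 2(12 + 10) = 44.

44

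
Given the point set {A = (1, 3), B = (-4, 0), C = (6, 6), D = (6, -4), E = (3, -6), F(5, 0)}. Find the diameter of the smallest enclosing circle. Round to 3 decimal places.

13.038

A smallest enclosing disk is always determined by at most three of the input points on its boundary.
The minimum enclosing circle is determined by three boundary points: B, C, E.
Their circumcentre is (2.5, 0.5) with r² = 42.5.
The farthest remaining point D is at distance² 32.5 ≤ 42.5.
Diameter = 2r = 2√(42.5) ≈ 13.038.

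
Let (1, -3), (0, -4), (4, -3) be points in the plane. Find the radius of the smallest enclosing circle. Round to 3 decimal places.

Call the three points A, B, C in the order given.
Side lengths²: AB² = 2, AC² = 9, BC² = 17.
Since BC² = 17 ≥ 9 + 2 = 11, the angle opposite BC is not acute, so the smallest enclosing circle has BC as diameter.
Centre = midpoint of BC = (2, -3.5), r² = 17/4 = 4.25.
r = √(4.25) ≈ 2.062.

2.062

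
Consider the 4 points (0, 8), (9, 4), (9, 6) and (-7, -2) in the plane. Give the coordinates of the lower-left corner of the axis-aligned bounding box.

(-7, -2)

x-range [-7, 9], y-range [-2, 8].
The lower-left corner is (-7, -2).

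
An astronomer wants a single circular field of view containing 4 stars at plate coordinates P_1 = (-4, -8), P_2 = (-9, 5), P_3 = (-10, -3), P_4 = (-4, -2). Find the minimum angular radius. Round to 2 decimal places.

6.96

A smallest enclosing disk is always determined by at most three of the input points on its boundary.
The farthest pair is P_1–P_2 with squared distance 194. The circle on this segment as diameter has centre (-6.5, -1.5) and r² = 194/4 = 48.5.
Check P_3: distance² to centre = 14.5 ≤ 48.5, so it lies inside.
All remaining points lie in this disk, and no smaller disk contains both endpoints, so this is the minimum enclosing circle.
r = √(48.5) ≈ 6.96.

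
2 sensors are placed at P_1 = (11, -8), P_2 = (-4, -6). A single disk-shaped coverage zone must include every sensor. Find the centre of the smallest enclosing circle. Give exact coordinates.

The smallest circle enclosing two points has them as diameter endpoints.
Centre = midpoint = (3.5, -7); r² = |P_1P_2|²/4 = 229/4 = 57.25.
Centre = (3.5, -7).

(3.5, -7)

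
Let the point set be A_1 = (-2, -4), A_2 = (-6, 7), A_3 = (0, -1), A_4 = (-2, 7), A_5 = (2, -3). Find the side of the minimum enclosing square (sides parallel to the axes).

11

The bounding box has width 8 and height 11.
An axis-aligned square enclosing the set must have side ≥ max(width, height).
So the minimum side is max(8, 11) = 11.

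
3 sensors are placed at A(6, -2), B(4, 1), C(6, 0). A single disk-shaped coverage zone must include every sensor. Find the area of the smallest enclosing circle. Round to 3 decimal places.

10.210

Side lengths²: AB² = 13, AC² = 4, BC² = 5.
Since AB² = 13 ≥ 5 + 4 = 9, the angle opposite AB is not acute, so the smallest enclosing circle has AB as diameter.
Centre = midpoint of AB = (5, -0.5), r² = 13/4 = 3.25.
Area = π·r² = π·3.25 ≈ 10.210.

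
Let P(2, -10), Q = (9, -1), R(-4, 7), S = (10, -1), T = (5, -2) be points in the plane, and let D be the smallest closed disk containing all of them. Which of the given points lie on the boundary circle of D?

P, R, S

The minimum enclosing circle is determined by three boundary points: P, R, S.
Their circumcentre is (15/19, -33/38) with r² = 122525/1444.
The farthest remaining point Q is at distance² 97369/1444 ≤ 122525/1444.
The points at distance exactly r from the centre are P, R, S — 3 points.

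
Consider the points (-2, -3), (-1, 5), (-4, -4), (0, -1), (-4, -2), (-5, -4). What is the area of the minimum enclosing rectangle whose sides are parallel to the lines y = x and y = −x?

45.5

In coordinates u = x + y, v = x − y the rectangle is axis-aligned; the map (x,y)→(u,v) scales areas by 2.
u-values: -5, 4, -8, -1, -6, -9; range = 4 − (-9) = 13.
v-values: 1, -6, 0, 1, -2, -1; range = 1 − (-6) = 7.
Area = (13 × 7) / 2 = 45.5.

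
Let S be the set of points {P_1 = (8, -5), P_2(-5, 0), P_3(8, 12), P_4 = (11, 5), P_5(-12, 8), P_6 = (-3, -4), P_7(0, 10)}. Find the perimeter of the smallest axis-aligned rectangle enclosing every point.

80

Width = max x − min x = 11 − (-12) = 23.
Height = max y − min y = 12 − (-5) = 17.
Perimeter = 2(23 + 17) = 80.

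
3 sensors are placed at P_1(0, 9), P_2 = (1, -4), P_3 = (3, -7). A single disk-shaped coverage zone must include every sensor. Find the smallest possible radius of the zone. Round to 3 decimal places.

Side lengths²: P_1P_2² = 170, P_1P_3² = 265, P_2P_3² = 13.
Since P_1P_3² = 265 ≥ 170 + 13 = 183, the angle opposite P_1P_3 is not acute, so the smallest enclosing circle has P_1P_3 as diameter.
Centre = midpoint of P_1P_3 = (1.5, 1), r² = 265/4 = 66.25.
r = √(66.25) ≈ 8.139.

8.139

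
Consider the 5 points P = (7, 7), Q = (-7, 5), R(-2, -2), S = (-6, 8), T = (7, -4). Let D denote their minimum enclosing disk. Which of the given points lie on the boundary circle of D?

S, T

By Welzl's lemma the MEC is supported by two points (diametrically opposite) or three points (on a circumcircle).
The farthest pair is S–T with squared distance 313. The circle on this segment as diameter has centre (0.5, 2) and r² = 313/4 = 78.25.
Check P: distance² to centre = 67.25 ≤ 78.25, so it lies inside.
All remaining points lie in this disk, and no smaller disk contains both endpoints, so this is the minimum enclosing circle.
The points at distance exactly r from the centre are S, T — 2 points.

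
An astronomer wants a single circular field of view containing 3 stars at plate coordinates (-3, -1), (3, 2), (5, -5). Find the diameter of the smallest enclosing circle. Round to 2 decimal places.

Call the three points A, B, C in the order given.
Side lengths²: AB² = 45, AC² = 80, BC² = 53.
Since AC² = 80 < 53 + 45 = 98, the triangle is acute, so the smallest enclosing circle is the circumcircle.
Circumcentre = (1.375, -2.25), r² = 20.703125.
Diameter = 2r = 2√(20.703125) ≈ 9.10.

9.10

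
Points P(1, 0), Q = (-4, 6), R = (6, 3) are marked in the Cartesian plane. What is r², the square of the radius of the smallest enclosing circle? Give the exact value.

27.25

Side lengths²: PQ² = 61, PR² = 34, QR² = 109.
Since QR² = 109 ≥ 61 + 34 = 95, the angle opposite QR is not acute, so the smallest enclosing circle has QR as diameter.
Centre = midpoint of QR = (1, 4.5), r² = 109/4 = 27.25.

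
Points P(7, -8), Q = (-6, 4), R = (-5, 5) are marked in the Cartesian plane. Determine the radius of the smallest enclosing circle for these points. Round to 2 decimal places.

Side lengths²: PQ² = 313, PR² = 313, QR² = 2.
Since PR² = 313 < 313 + 2 = 315, the triangle is acute, so the smallest enclosing circle is the circumcircle.
Circumcentre = (0.74, -1.74), r² = 78.3752.
r = √(78.3752) ≈ 8.85.

8.85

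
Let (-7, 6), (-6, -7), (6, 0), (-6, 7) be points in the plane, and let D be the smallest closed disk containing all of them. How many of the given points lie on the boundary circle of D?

The minimum enclosing circle of a finite set is fixed by two of the points (as a diameter) or three (as a circumcircle).
The minimum enclosing circle is determined by three boundary points: (-6, -7), (6, 0), (-6, 7).
Their circumcentre is (-49/24, 0) with r² = 37249/576.
The farthest remaining point (-7, 6) is at distance² 34897/576 ≤ 37249/576.
The points at distance exactly r from the centre are (-6, -7), (6, 0), (-6, 7) — 3 points.

3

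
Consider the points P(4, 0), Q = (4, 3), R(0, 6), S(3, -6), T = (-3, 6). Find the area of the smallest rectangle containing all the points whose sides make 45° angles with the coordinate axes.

In coordinates u = x + y, v = x − y the rectangle is axis-aligned; the map (x,y)→(u,v) scales areas by 2.
u-values: 4, 7, 6, -3, 3; range = 7 − (-3) = 10.
v-values: 4, 1, -6, 9, -9; range = 9 − (-9) = 18.
Area = (10 × 18) / 2 = 90.

90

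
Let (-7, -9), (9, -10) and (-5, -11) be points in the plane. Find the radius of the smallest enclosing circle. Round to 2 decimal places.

Call the three points A, B, C in the order given.
Side lengths²: AB² = 257, AC² = 8, BC² = 197.
Since AB² = 257 ≥ 197 + 8 = 205, the angle opposite AB is not acute, so the smallest enclosing circle has AB as diameter.
Centre = midpoint of AB = (1, -9.5), r² = 257/4 = 64.25.
r = √(64.25) ≈ 8.02.

8.02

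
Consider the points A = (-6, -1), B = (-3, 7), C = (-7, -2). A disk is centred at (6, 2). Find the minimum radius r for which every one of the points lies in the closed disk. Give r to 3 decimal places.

13.601

The required radius is the distance from (6, 2) to the farthest point.
Squared distances: 153, 106, 185.
Maximum is 185, attained at C.
r = √185 ≈ 13.601.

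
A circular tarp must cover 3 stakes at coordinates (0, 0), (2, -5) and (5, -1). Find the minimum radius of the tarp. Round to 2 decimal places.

2.98

Call the three points A, B, C in the order given.
Side lengths²: AB² = 29, AC² = 26, BC² = 25.
Since AB² = 29 < 26 + 25 = 51, the triangle is acute, so the smallest enclosing circle is the circumcircle.
Circumcentre = (101/46, -93/46), r² = 9425/1058.
r = √(9425/1058) ≈ 2.98.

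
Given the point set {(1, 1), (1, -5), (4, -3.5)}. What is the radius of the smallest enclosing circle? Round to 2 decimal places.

Call the three points A, B, C in the order given.
Side lengths²: AB² = 36, AC² = 29.25, BC² = 11.25.
Since AB² = 36 < 29.25 + 11.25 = 40.5, the triangle is acute, so the smallest enclosing circle is the circumcircle.
Circumcentre = (1.375, -2), r² = 9.140625.
r = √(9.140625) ≈ 3.02.

3.02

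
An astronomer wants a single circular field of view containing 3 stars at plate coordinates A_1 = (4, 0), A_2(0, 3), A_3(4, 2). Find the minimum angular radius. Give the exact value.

Side lengths²: A_1A_2² = 25, A_1A_3² = 4, A_2A_3² = 17.
Since A_1A_2² = 25 ≥ 17 + 4 = 21, the angle opposite A_1A_2 is not acute, so the smallest enclosing circle has A_1A_2 as diameter.
Centre = midpoint of A_1A_2 = (2, 1.5), r² = 25/4 = 6.25.
r = √(6.25) = 2.5.

2.5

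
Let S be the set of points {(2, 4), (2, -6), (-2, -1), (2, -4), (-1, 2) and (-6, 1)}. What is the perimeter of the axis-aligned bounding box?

36

Width = max x − min x = 2 − (-6) = 8.
Height = max y − min y = 4 − (-6) = 10.
Perimeter = 2(8 + 10) = 36.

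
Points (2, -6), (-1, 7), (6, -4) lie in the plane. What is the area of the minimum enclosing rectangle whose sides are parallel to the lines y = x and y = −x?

90

In coordinates u = x + y, v = x − y the rectangle is axis-aligned; the map (x,y)→(u,v) scales areas by 2.
u-values: -4, 6, 2; range = 6 − (-4) = 10.
v-values: 8, -8, 10; range = 10 − (-8) = 18.
Area = (10 × 18) / 2 = 90.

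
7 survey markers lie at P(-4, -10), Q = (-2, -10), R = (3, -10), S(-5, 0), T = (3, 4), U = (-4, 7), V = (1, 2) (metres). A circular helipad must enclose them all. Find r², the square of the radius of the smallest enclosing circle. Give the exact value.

By Welzl's lemma the MEC is supported by two points (diametrically opposite) or three points (on a circumcircle).
The farthest pair is R–U with squared distance 338. The circle on this segment as diameter has centre (-0.5, -1.5) and r² = 338/4 = 84.5.
Check P: distance² to centre = 84.5 ≤ 84.5, so it lies inside.
All remaining points lie in this disk, and no smaller disk contains both endpoints, so this is the minimum enclosing circle.

84.5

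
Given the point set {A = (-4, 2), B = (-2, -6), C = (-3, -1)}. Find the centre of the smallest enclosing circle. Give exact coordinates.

(-3, -2)

Side lengths²: AB² = 68, AC² = 10, BC² = 26.
Since AB² = 68 ≥ 26 + 10 = 36, the angle opposite AB is not acute, so the smallest enclosing circle has AB as diameter.
Centre = midpoint of AB = (-3, -2), r² = 68/4 = 17.
Centre = (-3, -2).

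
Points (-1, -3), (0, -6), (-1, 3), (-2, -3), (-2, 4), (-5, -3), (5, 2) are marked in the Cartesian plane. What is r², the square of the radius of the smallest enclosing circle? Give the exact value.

The farthest pair is (-5, -3)–(5, 2) with squared distance 125. The circle on this segment as diameter has centre (0, -0.5) and r² = 125/4 = 31.25.
Check (-1, -3): distance² to centre = 7.25 ≤ 31.25, so it lies inside.
All remaining points lie in this disk, and no smaller disk contains both endpoints, so this is the minimum enclosing circle.

31.25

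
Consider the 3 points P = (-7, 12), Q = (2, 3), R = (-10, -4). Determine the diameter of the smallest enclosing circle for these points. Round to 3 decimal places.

Side lengths²: PQ² = 162, PR² = 265, QR² = 193.
Since PR² = 265 < 193 + 162 = 355, the triangle is acute, so the smallest enclosing circle is the circumcircle.
Circumcentre = (-243/38, 137/38), r² = 51145/722.
Diameter = 2r = 2√(51145/722) ≈ 16.833.

16.833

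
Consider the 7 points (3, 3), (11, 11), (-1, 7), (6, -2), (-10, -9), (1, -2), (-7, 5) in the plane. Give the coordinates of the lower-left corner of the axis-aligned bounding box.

x-range [-10, 11], y-range [-9, 11].
The lower-left corner is (-10, -9).

(-10, -9)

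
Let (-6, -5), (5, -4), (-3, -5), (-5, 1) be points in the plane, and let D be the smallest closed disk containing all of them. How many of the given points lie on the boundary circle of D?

3

A smallest enclosing disk is always determined by at most three of the input points on its boundary.
The minimum enclosing circle is determined by three boundary points: (-6, -5), (5, -4), (-5, 1).
Their circumcentre is (-17/26, -73/26) with r² = 11285/338.
The farthest remaining point (-3, -5) is at distance² 3485/338 ≤ 11285/338.
The points at distance exactly r from the centre are (-6, -5), (5, -4), (-5, 1) — 3 points.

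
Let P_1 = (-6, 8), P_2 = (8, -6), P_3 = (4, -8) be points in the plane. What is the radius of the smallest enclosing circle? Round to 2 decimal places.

Side lengths²: P_1P_2² = 392, P_1P_3² = 356, P_2P_3² = 20.
Since P_1P_2² = 392 ≥ 356 + 20 = 376, the angle opposite P_1P_2 is not acute, so the smallest enclosing circle has P_1P_2 as diameter.
Centre = midpoint of P_1P_2 = (1, 1), r² = 392/4 = 98.
r = √98 ≈ 9.90.

9.90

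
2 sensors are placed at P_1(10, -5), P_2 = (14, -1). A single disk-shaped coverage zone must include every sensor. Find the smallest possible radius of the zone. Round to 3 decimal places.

2.828

The smallest circle enclosing two points has them as diameter endpoints.
Centre = midpoint = (12, -3); r² = |P_1P_2|²/4 = 32/4 = 8.
r = √8 ≈ 2.828.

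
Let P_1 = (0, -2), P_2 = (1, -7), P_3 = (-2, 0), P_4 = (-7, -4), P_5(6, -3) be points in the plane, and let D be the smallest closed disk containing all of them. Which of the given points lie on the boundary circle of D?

P_4, P_5

The farthest pair is P_4–P_5 with squared distance 170. The circle on this segment as diameter has centre (-0.5, -3.5) and r² = 170/4 = 42.5.
Check P_1: distance² to centre = 2.5 ≤ 42.5, so it lies inside.
All remaining points lie in this disk, and no smaller disk contains both endpoints, so this is the minimum enclosing circle.
The points at distance exactly r from the centre are P_4, P_5 — 2 points.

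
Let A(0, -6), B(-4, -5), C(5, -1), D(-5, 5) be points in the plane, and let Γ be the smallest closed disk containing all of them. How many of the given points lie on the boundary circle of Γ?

The minimum enclosing circle of a finite set is fixed by two of the points (as a diameter) or three (as a circumcircle).
The minimum enclosing circle is determined by three boundary points: A, C, D.
Their circumcentre is (-1.125, 0.125) with r² = 38.78125.
The farthest remaining point B is at distance² 34.53125 ≤ 38.78125.
The points at distance exactly r from the centre are A, C, D — 3 points.

3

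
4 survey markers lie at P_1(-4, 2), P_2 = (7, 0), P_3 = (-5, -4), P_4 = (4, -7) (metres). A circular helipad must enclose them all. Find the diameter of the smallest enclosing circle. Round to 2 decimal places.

A smallest enclosing disk is always determined by at most three of the input points on its boundary.
The minimum enclosing circle is determined by three boundary points: P_1, P_2, P_3.
Their circumcentre is (33/34, -65/34) with r² = 23125/578.
The farthest remaining point P_4 is at distance² 20269/578 ≤ 23125/578.
Diameter = 2r = 2√(23125/578) ≈ 12.65.

12.65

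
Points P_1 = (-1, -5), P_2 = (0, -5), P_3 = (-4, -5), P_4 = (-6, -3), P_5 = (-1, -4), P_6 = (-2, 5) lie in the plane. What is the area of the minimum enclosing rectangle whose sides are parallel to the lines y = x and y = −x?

72

In coordinates u = x + y, v = x − y the rectangle is axis-aligned; the map (x,y)→(u,v) scales areas by 2.
u-values: -6, -5, -9, -9, -5, 3; range = 3 − (-9) = 12.
v-values: 4, 5, 1, -3, 3, -7; range = 5 − (-7) = 12.
Area = (12 × 12) / 2 = 72.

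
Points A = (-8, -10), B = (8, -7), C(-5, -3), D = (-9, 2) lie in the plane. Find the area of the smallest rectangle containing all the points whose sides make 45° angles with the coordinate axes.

In coordinates u = x + y, v = x − y the rectangle is axis-aligned; the map (x,y)→(u,v) scales areas by 2.
u-values: -18, 1, -8, -7; range = 1 − (-18) = 19.
v-values: 2, 15, -2, -11; range = 15 − (-11) = 26.
Area = (19 × 26) / 2 = 247.

247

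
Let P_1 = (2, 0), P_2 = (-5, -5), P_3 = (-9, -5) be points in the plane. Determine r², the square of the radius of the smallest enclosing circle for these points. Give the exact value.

36.5

Side lengths²: P_1P_2² = 74, P_1P_3² = 146, P_2P_3² = 16.
Since P_1P_3² = 146 ≥ 74 + 16 = 90, the angle opposite P_1P_3 is not acute, so the smallest enclosing circle has P_1P_3 as diameter.
Centre = midpoint of P_1P_3 = (-3.5, -2.5), r² = 146/4 = 36.5.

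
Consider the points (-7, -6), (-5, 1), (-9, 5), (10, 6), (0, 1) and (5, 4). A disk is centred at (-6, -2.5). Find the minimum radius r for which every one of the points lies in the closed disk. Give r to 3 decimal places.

18.118

The required radius is the distance from (-6, -2.5) to the farthest point.
Squared distances: 13.25, 13.25, 65.25, 328.25, 48.25, 163.25.
Maximum is 328.25, attained at (10, 6).
r = √(328.25) ≈ 18.118.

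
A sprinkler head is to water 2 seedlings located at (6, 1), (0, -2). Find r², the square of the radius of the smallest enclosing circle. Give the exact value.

The smallest circle enclosing two points has them as diameter endpoints.
Centre = midpoint = (3, -0.5); r² = |(6, 1)−(0, -2)|²/4 = 45/4 = 11.25.

11.25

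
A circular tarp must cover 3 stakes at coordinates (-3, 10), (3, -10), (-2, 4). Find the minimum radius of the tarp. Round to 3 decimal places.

10.440

Call the three points A, B, C in the order given.
Side lengths²: AB² = 436, AC² = 37, BC² = 221.
Since AB² = 436 ≥ 221 + 37 = 258, the angle opposite AB is not acute, so the smallest enclosing circle has AB as diameter.
Centre = midpoint of AB = (0, 0), r² = 436/4 = 109.
r = √109 ≈ 10.440.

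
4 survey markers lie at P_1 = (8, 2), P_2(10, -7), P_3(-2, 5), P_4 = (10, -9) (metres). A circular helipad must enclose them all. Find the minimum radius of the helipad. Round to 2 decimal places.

9.22

The farthest pair is P_3–P_4 with squared distance 340. The circle on this segment as diameter has centre (4, -2) and r² = 340/4 = 85.
Check P_1: distance² to centre = 32 ≤ 85, so it lies inside.
All remaining points lie in this disk, and no smaller disk contains both endpoints, so this is the minimum enclosing circle.
r = √85 ≈ 9.22.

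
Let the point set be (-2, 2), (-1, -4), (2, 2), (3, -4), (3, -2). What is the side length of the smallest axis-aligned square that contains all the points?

The bounding box has width 5 and height 6.
An axis-aligned square enclosing the set must have side ≥ max(width, height).
So the minimum side is max(5, 6) = 6.

6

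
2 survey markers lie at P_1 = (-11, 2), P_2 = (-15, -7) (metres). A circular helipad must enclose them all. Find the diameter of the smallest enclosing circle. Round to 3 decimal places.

9.849

The smallest circle enclosing two points has them as diameter endpoints.
Centre = midpoint = (-13, -2.5); r² = |P_1P_2|²/4 = 97/4 = 24.25.
Diameter = 2r = 2√(24.25) ≈ 9.849.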